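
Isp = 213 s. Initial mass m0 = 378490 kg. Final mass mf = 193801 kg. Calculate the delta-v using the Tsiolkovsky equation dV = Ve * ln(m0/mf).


Ve = 213 * 9.81 = 2089.53 m/s
dV = 2089.53 * ln(378490/193801) = 1399 m/s

1399 m/s


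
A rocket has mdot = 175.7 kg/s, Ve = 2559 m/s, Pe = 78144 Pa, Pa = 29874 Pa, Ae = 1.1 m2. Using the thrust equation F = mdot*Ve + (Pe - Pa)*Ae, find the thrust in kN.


F = 175.7 * 2559 + (78144 - 29874) * 1.1 = 502713.0 N = 502.7 kN

502.7 kN


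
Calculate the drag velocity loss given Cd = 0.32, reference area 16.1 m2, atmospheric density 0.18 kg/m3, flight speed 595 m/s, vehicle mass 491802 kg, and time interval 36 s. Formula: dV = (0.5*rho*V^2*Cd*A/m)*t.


D = 0.5 * 0.18 * 595^2 * 0.32 * 16.1 = 164154.31 N
a = 164154.31 / 491802 = 0.3338 m/s2
dV = 0.3338 * 36 = 12.0 m/s

12.0 m/s


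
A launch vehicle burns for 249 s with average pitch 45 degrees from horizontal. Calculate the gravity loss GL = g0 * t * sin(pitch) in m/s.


GL = 9.81 * 249 * sin(45 deg) = 1727 m/s

1727 m/s


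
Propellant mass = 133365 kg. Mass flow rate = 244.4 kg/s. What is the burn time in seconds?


tb = 133365 / 244.4 = 545.7 s

545.7 s


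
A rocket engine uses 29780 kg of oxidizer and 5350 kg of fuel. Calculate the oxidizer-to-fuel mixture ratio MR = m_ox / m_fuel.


MR = 29780 / 5350 = 5.57

5.57


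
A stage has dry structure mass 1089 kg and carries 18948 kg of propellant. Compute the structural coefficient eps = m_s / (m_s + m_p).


eps = 1089 / (1089 + 18948) = 0.0543

0.0543


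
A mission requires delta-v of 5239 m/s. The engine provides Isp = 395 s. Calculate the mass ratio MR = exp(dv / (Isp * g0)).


Ve = 395 * 9.81 = 3874.95 m/s
MR = exp(5239 / 3874.95) = 3.865

3.865


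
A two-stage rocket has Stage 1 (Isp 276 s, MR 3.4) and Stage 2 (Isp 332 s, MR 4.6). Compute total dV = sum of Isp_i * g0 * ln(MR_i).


dV1 = 276 * 9.81 * ln(3.4) = 3313.4 m/s
dV2 = 332 * 9.81 * ln(4.6) = 4970.2 m/s
Total dV = 3313.4 + 4970.2 = 8283.6 m/s ~ 8284 m/s

8284 m/s


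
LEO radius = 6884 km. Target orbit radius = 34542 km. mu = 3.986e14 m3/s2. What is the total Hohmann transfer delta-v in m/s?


V1 = sqrt(mu/r1) = 7609.36 m/s
dV1 = V1*(sqrt(2*r2/(r1+r2)) - 1) = 2217.17 m/s
V2 = sqrt(mu/r2) = 3396.99 m/s
dV2 = V2*(1 - sqrt(2*r1/(r1+r2))) = 1438.63 m/s
Total dV = 3656 m/s

3656 m/s


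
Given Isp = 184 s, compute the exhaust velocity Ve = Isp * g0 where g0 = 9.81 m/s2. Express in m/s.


Ve = Isp * g0 = 184 * 9.81 = 1805.0 m/s

1805.0 m/s


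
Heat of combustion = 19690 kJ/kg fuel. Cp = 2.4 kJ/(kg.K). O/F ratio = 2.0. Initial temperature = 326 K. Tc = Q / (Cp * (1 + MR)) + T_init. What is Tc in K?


Tc = 19690 / (2.4 * (1 + 2.0)) + 326 = 3061 K

3061 K


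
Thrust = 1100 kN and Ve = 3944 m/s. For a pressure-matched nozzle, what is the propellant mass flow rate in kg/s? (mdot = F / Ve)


mdot = F / Ve = 1100000 / 3944 = 278.9 kg/s

278.9 kg/s


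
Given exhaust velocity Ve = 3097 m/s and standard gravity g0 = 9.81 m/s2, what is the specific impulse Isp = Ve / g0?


Isp = Ve / g0 = 3097 / 9.81 = 315.7 s

315.7 s


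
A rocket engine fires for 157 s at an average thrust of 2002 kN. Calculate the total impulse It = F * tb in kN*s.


It = 2002 * 157 = 314314 kN*s

314314 kN*s


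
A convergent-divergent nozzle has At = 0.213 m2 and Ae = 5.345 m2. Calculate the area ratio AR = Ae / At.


AR = 5.345 / 0.213 = 25.1

25.1


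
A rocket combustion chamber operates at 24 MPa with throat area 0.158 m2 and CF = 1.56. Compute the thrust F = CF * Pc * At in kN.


F = 1.56 * 24e6 * 0.158 = 5.9155e+06 N = 5915.5 kN

5915.5 kN


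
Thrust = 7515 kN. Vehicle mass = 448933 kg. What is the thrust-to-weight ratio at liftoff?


TWR = 7515000 / (448933 * 9.81) = 1.71

1.71


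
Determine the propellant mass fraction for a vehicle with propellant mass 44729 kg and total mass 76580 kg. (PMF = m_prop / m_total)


PMF = 44729 / 76580 = 0.584

0.584


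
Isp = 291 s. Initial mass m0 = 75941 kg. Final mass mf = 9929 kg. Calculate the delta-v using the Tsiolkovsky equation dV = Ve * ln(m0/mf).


Ve = 291 * 9.81 = 2854.71 m/s
dV = 2854.71 * ln(75941/9929) = 5808 m/s

5808 m/s


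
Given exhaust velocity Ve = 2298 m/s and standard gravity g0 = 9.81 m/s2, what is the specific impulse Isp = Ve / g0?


Isp = Ve / g0 = 2298 / 9.81 = 234.3 s

234.3 s


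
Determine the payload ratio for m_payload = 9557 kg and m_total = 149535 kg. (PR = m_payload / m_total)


PR = 9557 / 149535 = 0.0639

0.0639


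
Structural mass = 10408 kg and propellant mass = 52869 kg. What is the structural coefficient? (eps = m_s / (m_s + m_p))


eps = 10408 / (10408 + 52869) = 0.1645

0.1645


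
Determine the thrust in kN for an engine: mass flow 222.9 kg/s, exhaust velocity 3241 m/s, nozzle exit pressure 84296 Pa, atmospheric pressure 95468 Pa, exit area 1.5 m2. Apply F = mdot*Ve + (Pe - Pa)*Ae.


F = 222.9 * 3241 + (84296 - 95468) * 1.5 = 705661.0 N = 705.7 kN

705.7 kN


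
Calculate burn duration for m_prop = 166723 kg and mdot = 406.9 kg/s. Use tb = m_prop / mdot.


tb = 166723 / 406.9 = 409.7 s

409.7 s


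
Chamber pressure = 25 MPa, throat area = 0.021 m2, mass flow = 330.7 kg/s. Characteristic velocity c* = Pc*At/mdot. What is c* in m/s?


c* = 25e6 * 0.021 / 330.7 = 1588 m/s

1588 m/s


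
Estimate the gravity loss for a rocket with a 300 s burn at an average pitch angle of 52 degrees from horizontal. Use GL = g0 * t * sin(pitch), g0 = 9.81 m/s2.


GL = 9.81 * 300 * sin(52 deg) = 2319 m/s

2319 m/s


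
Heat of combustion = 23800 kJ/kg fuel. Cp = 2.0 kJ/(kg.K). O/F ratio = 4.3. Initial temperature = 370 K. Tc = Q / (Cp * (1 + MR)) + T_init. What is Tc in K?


Tc = 23800 / (2.0 * (1 + 4.3)) + 370 = 2615 K

2615 K


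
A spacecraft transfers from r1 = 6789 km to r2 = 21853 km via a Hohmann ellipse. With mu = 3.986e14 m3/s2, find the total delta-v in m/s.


V1 = sqrt(mu/r1) = 7662.42 m/s
dV1 = V1*(sqrt(2*r2/(r1+r2)) - 1) = 1802.89 m/s
V2 = sqrt(mu/r2) = 4270.84 m/s
dV2 = V2*(1 - sqrt(2*r1/(r1+r2))) = 1330.28 m/s
Total dV = 3133 m/s

3133 m/s


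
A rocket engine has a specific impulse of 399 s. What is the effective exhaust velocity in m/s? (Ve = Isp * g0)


Ve = Isp * g0 = 399 * 9.81 = 3914.2 m/s

3914.2 m/s


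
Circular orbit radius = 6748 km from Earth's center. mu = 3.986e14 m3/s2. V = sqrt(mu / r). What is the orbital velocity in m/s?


V = sqrt(3.986e14 / 6748000) = 7686 m/s

7686 m/s


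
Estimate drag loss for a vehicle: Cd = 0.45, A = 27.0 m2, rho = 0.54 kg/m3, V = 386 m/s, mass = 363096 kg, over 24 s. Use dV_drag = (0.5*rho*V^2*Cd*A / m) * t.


D = 0.5 * 0.54 * 386^2 * 0.45 * 27.0 = 488781.38 N
a = 488781.38 / 363096 = 1.3461 m/s2
dV = 1.3461 * 24 = 32.3 m/s

32.3 m/s


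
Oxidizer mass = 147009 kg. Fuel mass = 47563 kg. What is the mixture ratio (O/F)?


MR = 147009 / 47563 = 3.09

3.09


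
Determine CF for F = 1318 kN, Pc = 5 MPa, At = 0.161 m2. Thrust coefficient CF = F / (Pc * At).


CF = 1318000 / (5e6 * 0.161) = 1.64

1.64


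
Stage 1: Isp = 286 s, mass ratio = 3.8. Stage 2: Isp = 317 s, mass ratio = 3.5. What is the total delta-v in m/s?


dV1 = 286 * 9.81 * ln(3.8) = 3745.6 m/s
dV2 = 317 * 9.81 * ln(3.5) = 3895.8 m/s
Total dV = 3745.6 + 3895.8 = 7641.4 m/s ~ 7641 m/s

7641 m/s


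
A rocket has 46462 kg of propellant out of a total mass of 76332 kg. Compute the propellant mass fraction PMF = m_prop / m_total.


PMF = 46462 / 76332 = 0.609

0.609


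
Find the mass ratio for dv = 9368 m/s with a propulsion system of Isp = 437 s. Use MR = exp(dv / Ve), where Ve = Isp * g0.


Ve = 437 * 9.81 = 4286.97 m/s
MR = exp(9368 / 4286.97) = 8.893

8.893


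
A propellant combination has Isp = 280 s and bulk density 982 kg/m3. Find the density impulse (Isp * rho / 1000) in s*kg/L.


rho*Isp = 280 * 982 / 1000 = 275 s*kg/L

275 s*kg/L


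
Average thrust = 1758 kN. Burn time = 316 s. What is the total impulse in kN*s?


It = 1758 * 316 = 555528 kN*s

555528 kN*s


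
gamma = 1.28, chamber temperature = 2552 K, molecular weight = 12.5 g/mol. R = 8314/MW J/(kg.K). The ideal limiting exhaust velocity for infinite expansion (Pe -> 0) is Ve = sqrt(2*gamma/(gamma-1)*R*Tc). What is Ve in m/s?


R = 8314 / 12.5 = 665.12 J/(kg.K)
Ve = sqrt(2 * 1.28 / (1.28 - 1) * 665.12 * 2552) = 3939 m/s

3939 m/s


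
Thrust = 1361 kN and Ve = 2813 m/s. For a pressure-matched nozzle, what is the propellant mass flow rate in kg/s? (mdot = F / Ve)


mdot = F / Ve = 1361000 / 2813 = 483.8 kg/s

483.8 kg/s


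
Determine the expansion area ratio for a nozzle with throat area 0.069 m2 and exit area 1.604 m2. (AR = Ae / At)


AR = 1.604 / 0.069 = 23.2

23.2


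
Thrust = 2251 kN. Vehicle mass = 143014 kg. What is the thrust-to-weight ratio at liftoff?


TWR = 2251000 / (143014 * 9.81) = 1.6

1.6


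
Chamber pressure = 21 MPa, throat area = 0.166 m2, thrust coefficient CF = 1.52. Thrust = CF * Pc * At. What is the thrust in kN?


F = 1.52 * 21e6 * 0.166 = 5.2987e+06 N = 5298.7 kN

5298.7 kN


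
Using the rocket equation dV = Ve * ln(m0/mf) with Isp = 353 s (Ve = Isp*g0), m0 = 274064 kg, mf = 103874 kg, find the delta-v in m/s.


Ve = 353 * 9.81 = 3462.93 m/s
dV = 3462.93 * ln(274064/103874) = 3360 m/s

3360 m/s


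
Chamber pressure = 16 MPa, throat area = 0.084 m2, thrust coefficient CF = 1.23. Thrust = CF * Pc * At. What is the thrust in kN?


F = 1.23 * 16e6 * 0.084 = 1.6531e+06 N = 1653.1 kN

1653.1 kN


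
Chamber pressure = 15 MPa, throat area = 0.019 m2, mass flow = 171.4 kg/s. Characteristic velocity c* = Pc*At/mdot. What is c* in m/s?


c* = 15e6 * 0.019 / 171.4 = 1663 m/s

1663 m/s


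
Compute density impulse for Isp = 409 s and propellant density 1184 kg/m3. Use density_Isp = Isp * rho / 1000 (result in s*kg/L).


rho*Isp = 409 * 1184 / 1000 = 484 s*kg/L

484 s*kg/L


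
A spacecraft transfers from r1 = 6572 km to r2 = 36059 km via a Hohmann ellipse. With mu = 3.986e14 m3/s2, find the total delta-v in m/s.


V1 = sqrt(mu/r1) = 7787.89 m/s
dV1 = V1*(sqrt(2*r2/(r1+r2)) - 1) = 2341.4 m/s
V2 = sqrt(mu/r2) = 3324.77 m/s
dV2 = V2*(1 - sqrt(2*r1/(r1+r2))) = 1478.64 m/s
Total dV = 3820 m/s

3820 m/s


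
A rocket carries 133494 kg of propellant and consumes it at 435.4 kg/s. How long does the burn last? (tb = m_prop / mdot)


tb = 133494 / 435.4 = 306.6 s

306.6 s


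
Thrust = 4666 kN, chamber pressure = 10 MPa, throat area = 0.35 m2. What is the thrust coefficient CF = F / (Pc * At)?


CF = 4666000 / (10e6 * 0.35) = 1.33

1.33


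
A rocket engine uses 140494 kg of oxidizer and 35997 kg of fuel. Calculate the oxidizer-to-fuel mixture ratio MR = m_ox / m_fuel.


MR = 140494 / 35997 = 3.9

3.9


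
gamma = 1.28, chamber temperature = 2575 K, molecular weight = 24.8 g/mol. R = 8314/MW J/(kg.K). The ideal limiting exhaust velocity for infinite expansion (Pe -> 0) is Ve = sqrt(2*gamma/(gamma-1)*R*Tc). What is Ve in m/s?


R = 8314 / 24.8 = 335.24 J/(kg.K)
Ve = sqrt(2 * 1.28 / (1.28 - 1) * 335.24 * 2575) = 2809 m/s

2809 m/s


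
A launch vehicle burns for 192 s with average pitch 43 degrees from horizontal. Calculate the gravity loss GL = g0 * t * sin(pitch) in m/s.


GL = 9.81 * 192 * sin(43 deg) = 1285 m/s

1285 m/s


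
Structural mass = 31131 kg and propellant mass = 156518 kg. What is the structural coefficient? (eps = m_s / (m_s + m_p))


eps = 31131 / (31131 + 156518) = 0.1659

0.1659


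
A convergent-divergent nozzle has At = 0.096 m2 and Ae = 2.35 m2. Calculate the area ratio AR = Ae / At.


AR = 2.35 / 0.096 = 24.5

24.5


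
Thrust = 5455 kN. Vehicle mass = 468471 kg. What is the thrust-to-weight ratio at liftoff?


TWR = 5455000 / (468471 * 9.81) = 1.19

1.19


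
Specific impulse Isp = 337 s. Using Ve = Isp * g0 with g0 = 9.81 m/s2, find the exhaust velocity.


Ve = Isp * g0 = 337 * 9.81 = 3306.0 m/s

3306.0 m/s


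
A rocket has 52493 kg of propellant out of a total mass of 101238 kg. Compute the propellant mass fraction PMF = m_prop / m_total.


PMF = 52493 / 101238 = 0.519

0.519


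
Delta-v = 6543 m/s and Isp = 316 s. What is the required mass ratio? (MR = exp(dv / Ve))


Ve = 316 * 9.81 = 3099.96 m/s
MR = exp(6543 / 3099.96) = 8.254

8.254


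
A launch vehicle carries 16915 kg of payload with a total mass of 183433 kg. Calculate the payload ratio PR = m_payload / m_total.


PR = 16915 / 183433 = 0.0922

0.0922


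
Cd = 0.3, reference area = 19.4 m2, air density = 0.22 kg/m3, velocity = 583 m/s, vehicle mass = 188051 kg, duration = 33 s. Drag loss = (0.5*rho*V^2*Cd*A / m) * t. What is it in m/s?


D = 0.5 * 0.22 * 583^2 * 0.3 * 19.4 = 217596.94 N
a = 217596.94 / 188051 = 1.1571 m/s2
dV = 1.1571 * 33 = 38.2 m/s

38.2 m/s


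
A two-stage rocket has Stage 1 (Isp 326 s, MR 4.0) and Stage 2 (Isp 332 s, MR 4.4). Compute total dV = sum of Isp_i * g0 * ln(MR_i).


dV1 = 326 * 9.81 * ln(4.0) = 4433.5 m/s
dV2 = 332 * 9.81 * ln(4.4) = 4825.5 m/s
Total dV = 4433.5 + 4825.5 = 9259.0 m/s ~ 9259 m/s

9259 m/s


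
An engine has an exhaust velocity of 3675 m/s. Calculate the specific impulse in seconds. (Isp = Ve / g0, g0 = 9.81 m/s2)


Isp = Ve / g0 = 3675 / 9.81 = 374.6 s

374.6 s


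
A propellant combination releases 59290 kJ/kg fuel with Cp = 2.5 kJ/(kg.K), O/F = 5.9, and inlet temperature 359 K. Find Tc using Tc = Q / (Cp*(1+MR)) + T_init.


Tc = 59290 / (2.5 * (1 + 5.9)) + 359 = 3796 K

3796 K


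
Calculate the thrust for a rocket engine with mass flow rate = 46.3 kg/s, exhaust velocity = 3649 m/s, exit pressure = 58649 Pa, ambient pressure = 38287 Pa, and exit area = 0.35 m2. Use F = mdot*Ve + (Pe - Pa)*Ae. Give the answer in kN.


F = 46.3 * 3649 + (58649 - 38287) * 0.35 = 176075.0 N = 176.1 kN

176.1 kN


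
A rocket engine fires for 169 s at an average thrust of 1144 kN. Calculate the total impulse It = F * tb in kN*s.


It = 1144 * 169 = 193336 kN*s

193336 kN*s


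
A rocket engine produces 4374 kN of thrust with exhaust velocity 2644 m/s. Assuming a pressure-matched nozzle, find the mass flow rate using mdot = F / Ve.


mdot = F / Ve = 4374000 / 2644 = 1654.3 kg/s

1654.3 kg/s


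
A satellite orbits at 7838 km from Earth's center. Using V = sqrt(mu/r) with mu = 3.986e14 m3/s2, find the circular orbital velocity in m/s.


V = sqrt(3.986e14 / 7838000) = 7131 m/s

7131 m/s


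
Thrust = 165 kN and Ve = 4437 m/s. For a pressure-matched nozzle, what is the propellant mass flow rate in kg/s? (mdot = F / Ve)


mdot = F / Ve = 165000 / 4437 = 37.2 kg/s

37.2 kg/s


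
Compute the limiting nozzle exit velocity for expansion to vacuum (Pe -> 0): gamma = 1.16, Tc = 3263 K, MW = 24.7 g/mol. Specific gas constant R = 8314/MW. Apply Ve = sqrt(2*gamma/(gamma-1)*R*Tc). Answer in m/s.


R = 8314 / 24.7 = 336.6 J/(kg.K)
Ve = sqrt(2 * 1.16 / (1.16 - 1) * 336.6 * 3263) = 3991 m/s

3991 m/s


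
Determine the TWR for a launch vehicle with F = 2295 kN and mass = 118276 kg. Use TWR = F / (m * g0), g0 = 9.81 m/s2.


TWR = 2295000 / (118276 * 9.81) = 1.98

1.98


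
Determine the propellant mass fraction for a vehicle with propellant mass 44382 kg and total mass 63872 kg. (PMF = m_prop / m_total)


PMF = 44382 / 63872 = 0.695

0.695


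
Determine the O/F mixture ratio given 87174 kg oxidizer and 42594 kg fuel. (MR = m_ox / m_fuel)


MR = 87174 / 42594 = 2.05

2.05


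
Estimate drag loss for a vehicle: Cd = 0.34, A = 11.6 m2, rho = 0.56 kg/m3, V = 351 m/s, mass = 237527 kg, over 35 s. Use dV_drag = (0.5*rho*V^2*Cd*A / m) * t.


D = 0.5 * 0.56 * 351^2 * 0.34 * 11.6 = 136053.33 N
a = 136053.33 / 237527 = 0.5728 m/s2
dV = 0.5728 * 35 = 20.0 m/s

20.0 m/s


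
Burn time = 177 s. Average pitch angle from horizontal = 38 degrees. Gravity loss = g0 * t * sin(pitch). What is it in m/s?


GL = 9.81 * 177 * sin(38 deg) = 1069 m/s

1069 m/s


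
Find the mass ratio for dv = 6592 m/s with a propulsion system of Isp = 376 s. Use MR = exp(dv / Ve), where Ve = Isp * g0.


Ve = 376 * 9.81 = 3688.56 m/s
MR = exp(6592 / 3688.56) = 5.972

5.972


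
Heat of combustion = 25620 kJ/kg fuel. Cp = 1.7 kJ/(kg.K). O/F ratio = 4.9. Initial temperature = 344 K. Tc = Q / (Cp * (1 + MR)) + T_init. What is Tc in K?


Tc = 25620 / (1.7 * (1 + 4.9)) + 344 = 2898 K

2898 K


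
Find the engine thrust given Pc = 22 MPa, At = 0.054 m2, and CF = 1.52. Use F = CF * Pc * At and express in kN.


F = 1.52 * 22e6 * 0.054 = 1.8058e+06 N = 1805.8 kN

1805.8 kN


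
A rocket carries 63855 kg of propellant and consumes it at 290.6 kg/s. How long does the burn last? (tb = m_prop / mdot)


tb = 63855 / 290.6 = 219.7 s

219.7 s


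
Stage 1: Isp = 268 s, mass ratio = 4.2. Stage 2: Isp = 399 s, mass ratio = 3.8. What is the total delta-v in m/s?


dV1 = 268 * 9.81 * ln(4.2) = 3773.0 m/s
dV2 = 399 * 9.81 * ln(3.8) = 5225.4 m/s
Total dV = 3773.0 + 5225.4 = 8998.4 m/s ~ 8998 m/s

8998 m/s


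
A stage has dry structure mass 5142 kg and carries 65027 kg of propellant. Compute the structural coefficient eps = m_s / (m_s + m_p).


eps = 5142 / (5142 + 65027) = 0.0733

0.0733


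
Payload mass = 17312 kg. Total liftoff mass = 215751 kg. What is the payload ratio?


PR = 17312 / 215751 = 0.0802

0.0802


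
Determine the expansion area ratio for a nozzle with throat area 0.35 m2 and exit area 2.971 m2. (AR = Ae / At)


AR = 2.971 / 0.35 = 8.5

8.5


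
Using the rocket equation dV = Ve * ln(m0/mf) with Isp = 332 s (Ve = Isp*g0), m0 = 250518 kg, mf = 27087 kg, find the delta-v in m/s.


Ve = 332 * 9.81 = 3256.92 m/s
dV = 3256.92 * ln(250518/27087) = 7245 m/s

7245 m/s


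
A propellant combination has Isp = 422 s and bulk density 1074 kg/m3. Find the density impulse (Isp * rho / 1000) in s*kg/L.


rho*Isp = 422 * 1074 / 1000 = 453 s*kg/L

453 s*kg/L


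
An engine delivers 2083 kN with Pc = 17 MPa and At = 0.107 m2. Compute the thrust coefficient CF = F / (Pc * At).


CF = 2083000 / (17e6 * 0.107) = 1.15

1.15


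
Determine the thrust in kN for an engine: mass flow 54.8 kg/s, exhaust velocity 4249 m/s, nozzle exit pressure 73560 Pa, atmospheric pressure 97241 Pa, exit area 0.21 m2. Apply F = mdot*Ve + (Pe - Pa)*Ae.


F = 54.8 * 4249 + (73560 - 97241) * 0.21 = 227872.0 N = 227.9 kN

227.9 kN


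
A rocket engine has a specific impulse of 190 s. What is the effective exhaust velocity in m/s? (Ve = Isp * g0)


Ve = Isp * g0 = 190 * 9.81 = 1863.9 m/s

1863.9 m/s


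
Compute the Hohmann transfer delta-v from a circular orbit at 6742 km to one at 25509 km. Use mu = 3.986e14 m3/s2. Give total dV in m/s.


V1 = sqrt(mu/r1) = 7689.08 m/s
dV1 = V1*(sqrt(2*r2/(r1+r2)) - 1) = 1981.77 m/s
V2 = sqrt(mu/r2) = 3952.96 m/s
dV2 = V2*(1 - sqrt(2*r1/(r1+r2))) = 1396.96 m/s
Total dV = 3379 m/s

3379 m/s


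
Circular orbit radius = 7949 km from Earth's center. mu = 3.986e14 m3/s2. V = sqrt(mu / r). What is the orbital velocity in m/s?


V = sqrt(3.986e14 / 7949000) = 7081 m/s

7081 m/s


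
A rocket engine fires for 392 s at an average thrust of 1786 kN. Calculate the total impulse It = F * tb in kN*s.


It = 1786 * 392 = 700112 kN*s

700112 kN*s


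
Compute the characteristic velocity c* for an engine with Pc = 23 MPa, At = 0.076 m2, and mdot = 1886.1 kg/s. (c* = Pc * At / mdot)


c* = 23e6 * 0.076 / 1886.1 = 927 m/s

927 m/s


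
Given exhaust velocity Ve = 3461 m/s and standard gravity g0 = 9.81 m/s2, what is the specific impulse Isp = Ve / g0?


Isp = Ve / g0 = 3461 / 9.81 = 352.8 s

352.8 s


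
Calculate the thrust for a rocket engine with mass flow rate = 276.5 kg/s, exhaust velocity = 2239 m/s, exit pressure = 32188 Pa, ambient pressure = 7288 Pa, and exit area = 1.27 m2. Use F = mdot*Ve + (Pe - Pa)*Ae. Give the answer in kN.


F = 276.5 * 2239 + (32188 - 7288) * 1.27 = 650706.0 N = 650.7 kN

650.7 kN


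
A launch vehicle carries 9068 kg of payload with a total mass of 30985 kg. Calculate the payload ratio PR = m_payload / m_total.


PR = 9068 / 30985 = 0.2927

0.2927


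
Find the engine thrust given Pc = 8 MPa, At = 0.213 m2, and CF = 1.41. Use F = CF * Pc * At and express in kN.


F = 1.41 * 8e6 * 0.213 = 2.4026e+06 N = 2402.6 kN

2402.6 kN


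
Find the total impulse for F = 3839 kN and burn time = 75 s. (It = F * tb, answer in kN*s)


It = 3839 * 75 = 287925 kN*s

287925 kN*s


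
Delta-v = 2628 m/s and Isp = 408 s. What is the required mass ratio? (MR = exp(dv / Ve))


Ve = 408 * 9.81 = 4002.48 m/s
MR = exp(2628 / 4002.48) = 1.928

1.928


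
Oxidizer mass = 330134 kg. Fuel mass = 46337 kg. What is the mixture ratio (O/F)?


MR = 330134 / 46337 = 7.12

7.12


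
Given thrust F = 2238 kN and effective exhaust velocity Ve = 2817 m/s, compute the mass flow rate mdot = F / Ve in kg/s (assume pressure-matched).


mdot = F / Ve = 2238000 / 2817 = 794.5 kg/s

794.5 kg/s


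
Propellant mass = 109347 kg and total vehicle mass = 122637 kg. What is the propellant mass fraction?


PMF = 109347 / 122637 = 0.892

0.892


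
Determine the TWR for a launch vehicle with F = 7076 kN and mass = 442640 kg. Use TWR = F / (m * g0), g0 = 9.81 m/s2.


TWR = 7076000 / (442640 * 9.81) = 1.63

1.63


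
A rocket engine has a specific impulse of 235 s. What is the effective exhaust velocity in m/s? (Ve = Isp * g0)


Ve = Isp * g0 = 235 * 9.81 = 2305.3 m/s

2305.3 m/s


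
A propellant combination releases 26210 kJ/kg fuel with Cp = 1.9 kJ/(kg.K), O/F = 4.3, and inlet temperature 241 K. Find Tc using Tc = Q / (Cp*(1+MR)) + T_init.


Tc = 26210 / (1.9 * (1 + 4.3)) + 241 = 2844 K

2844 K


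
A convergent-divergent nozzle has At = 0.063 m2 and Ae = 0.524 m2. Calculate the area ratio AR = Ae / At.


AR = 0.524 / 0.063 = 8.3

8.3


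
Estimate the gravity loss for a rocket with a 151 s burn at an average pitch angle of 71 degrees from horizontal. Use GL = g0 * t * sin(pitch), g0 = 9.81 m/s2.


GL = 9.81 * 151 * sin(71 deg) = 1401 m/s

1401 m/s


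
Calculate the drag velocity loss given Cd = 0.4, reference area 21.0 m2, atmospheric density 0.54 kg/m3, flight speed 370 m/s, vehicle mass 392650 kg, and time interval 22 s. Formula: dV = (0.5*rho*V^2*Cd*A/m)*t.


D = 0.5 * 0.54 * 370^2 * 0.4 * 21.0 = 310489.2 N
a = 310489.2 / 392650 = 0.7908 m/s2
dV = 0.7908 * 22 = 17.4 m/s

17.4 m/s


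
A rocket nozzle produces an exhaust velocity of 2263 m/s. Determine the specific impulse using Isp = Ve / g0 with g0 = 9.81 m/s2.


Isp = Ve / g0 = 2263 / 9.81 = 230.7 s

230.7 s


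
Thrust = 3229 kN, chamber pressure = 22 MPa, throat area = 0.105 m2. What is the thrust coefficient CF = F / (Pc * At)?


CF = 3229000 / (22e6 * 0.105) = 1.4

1.4


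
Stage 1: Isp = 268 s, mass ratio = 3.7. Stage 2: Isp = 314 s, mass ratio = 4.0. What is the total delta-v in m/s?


dV1 = 268 * 9.81 * ln(3.7) = 3439.7 m/s
dV2 = 314 * 9.81 * ln(4.0) = 4270.3 m/s
Total dV = 3439.7 + 4270.3 = 7710.0 m/s ~ 7710 m/s

7710 m/s


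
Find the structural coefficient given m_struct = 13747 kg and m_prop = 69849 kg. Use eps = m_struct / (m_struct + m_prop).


eps = 13747 / (13747 + 69849) = 0.1644

0.1644


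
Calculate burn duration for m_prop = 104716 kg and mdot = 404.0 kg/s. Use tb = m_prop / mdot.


tb = 104716 / 404.0 = 259.2 s

259.2 s


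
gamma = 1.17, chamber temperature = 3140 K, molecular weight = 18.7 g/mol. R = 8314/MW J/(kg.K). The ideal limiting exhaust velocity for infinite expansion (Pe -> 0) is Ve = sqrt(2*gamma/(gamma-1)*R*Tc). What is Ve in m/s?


R = 8314 / 18.7 = 444.6 J/(kg.K)
Ve = sqrt(2 * 1.17 / (1.17 - 1) * 444.6 * 3140) = 4384 m/s

4384 m/s


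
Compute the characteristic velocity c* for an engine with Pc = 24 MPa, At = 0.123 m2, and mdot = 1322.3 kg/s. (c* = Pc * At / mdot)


c* = 24e6 * 0.123 / 1322.3 = 2232 m/s

2232 m/s


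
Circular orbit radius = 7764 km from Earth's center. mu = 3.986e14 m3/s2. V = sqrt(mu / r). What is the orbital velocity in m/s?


V = sqrt(3.986e14 / 7764000) = 7165 m/s

7165 m/s


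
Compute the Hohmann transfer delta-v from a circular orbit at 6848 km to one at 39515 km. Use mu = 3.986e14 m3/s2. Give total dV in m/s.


V1 = sqrt(mu/r1) = 7629.34 m/s
dV1 = V1*(sqrt(2*r2/(r1+r2)) - 1) = 2331.53 m/s
V2 = sqrt(mu/r2) = 3176.05 m/s
dV2 = V2*(1 - sqrt(2*r1/(r1+r2))) = 1449.82 m/s
Total dV = 3781 m/s

3781 m/s


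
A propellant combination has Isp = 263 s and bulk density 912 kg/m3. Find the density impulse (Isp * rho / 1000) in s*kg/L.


rho*Isp = 263 * 912 / 1000 = 240 s*kg/L

240 s*kg/L


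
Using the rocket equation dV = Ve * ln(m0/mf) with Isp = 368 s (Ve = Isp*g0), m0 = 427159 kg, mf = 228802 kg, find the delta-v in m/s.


Ve = 368 * 9.81 = 3610.08 m/s
dV = 3610.08 * ln(427159/228802) = 2254 m/s

2254 m/s


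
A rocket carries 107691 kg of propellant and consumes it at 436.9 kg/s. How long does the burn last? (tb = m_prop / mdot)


tb = 107691 / 436.9 = 246.5 s

246.5 s


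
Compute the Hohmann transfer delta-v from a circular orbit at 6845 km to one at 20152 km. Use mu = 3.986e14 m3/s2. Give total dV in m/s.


V1 = sqrt(mu/r1) = 7631.01 m/s
dV1 = V1*(sqrt(2*r2/(r1+r2)) - 1) = 1692.91 m/s
V2 = sqrt(mu/r2) = 4447.43 m/s
dV2 = V2*(1 - sqrt(2*r1/(r1+r2))) = 1280.39 m/s
Total dV = 2973 m/s

2973 m/s


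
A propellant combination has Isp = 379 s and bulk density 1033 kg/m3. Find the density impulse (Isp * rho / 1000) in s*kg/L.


rho*Isp = 379 * 1033 / 1000 = 392 s*kg/L

392 s*kg/L


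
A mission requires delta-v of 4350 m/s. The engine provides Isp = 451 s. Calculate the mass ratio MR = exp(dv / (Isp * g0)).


Ve = 451 * 9.81 = 4424.31 m/s
MR = exp(4350 / 4424.31) = 2.673

2.673


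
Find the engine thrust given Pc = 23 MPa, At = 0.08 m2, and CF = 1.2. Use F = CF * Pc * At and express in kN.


F = 1.2 * 23e6 * 0.08 = 2.2080e+06 N = 2208.0 kN

2208.0 kN


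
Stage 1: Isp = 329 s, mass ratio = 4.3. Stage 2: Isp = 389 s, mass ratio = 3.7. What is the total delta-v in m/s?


dV1 = 329 * 9.81 * ln(4.3) = 4707.7 m/s
dV2 = 389 * 9.81 * ln(3.7) = 4992.7 m/s
Total dV = 4707.7 + 4992.7 = 9700.4 m/s ~ 9700 m/s

9700 m/s


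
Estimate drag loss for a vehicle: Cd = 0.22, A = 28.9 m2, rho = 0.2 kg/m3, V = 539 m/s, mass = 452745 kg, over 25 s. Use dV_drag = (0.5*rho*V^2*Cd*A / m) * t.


D = 0.5 * 0.2 * 539^2 * 0.22 * 28.9 = 184713.25 N
a = 184713.25 / 452745 = 0.408 m/s2
dV = 0.408 * 25 = 10.2 m/s

10.2 m/s


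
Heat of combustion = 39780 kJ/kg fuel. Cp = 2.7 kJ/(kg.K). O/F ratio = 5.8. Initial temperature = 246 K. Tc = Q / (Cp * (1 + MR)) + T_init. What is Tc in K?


Tc = 39780 / (2.7 * (1 + 5.8)) + 246 = 2413 K

2413 K


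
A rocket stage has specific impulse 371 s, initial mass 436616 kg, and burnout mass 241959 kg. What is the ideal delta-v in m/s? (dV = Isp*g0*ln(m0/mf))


Ve = 371 * 9.81 = 3639.51 m/s
dV = 3639.51 * ln(436616/241959) = 2148 m/s

2148 m/s


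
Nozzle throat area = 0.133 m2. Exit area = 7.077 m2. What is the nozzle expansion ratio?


AR = 7.077 / 0.133 = 53.2

53.2


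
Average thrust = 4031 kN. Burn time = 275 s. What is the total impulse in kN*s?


It = 4031 * 275 = 1108525 kN*s

1108525 kN*s


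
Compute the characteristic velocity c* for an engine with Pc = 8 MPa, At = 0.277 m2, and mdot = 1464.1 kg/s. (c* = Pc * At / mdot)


c* = 8e6 * 0.277 / 1464.1 = 1514 m/s

1514 m/s


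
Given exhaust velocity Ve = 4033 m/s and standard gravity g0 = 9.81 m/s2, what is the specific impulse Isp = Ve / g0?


Isp = Ve / g0 = 4033 / 9.81 = 411.1 s

411.1 s


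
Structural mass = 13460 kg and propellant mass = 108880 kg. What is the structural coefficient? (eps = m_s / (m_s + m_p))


eps = 13460 / (13460 + 108880) = 0.11

0.11


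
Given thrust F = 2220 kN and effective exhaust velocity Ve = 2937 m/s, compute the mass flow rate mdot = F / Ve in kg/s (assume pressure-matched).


mdot = F / Ve = 2220000 / 2937 = 755.9 kg/s

755.9 kg/s


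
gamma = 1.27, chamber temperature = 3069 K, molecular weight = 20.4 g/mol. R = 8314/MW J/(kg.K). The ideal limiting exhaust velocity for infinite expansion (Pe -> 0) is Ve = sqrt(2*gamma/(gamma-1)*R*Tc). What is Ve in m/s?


R = 8314 / 20.4 = 407.55 J/(kg.K)
Ve = sqrt(2 * 1.27 / (1.27 - 1) * 407.55 * 3069) = 3430 m/s

3430 m/s


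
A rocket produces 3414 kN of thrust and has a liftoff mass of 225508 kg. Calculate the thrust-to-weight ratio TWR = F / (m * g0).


TWR = 3414000 / (225508 * 9.81) = 1.54

1.54


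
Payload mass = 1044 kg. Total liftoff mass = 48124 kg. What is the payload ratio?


PR = 1044 / 48124 = 0.0217

0.0217


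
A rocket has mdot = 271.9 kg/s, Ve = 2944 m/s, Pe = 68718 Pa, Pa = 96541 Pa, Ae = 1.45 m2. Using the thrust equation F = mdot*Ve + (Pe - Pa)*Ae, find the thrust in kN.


F = 271.9 * 2944 + (68718 - 96541) * 1.45 = 760130.0 N = 760.1 kN

760.1 kN


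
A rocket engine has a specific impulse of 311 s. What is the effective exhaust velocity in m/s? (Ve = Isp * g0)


Ve = Isp * g0 = 311 * 9.81 = 3050.9 m/s

3050.9 m/s


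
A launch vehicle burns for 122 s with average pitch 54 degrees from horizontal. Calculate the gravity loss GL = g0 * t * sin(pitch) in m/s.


GL = 9.81 * 122 * sin(54 deg) = 968 m/s

968 m/s


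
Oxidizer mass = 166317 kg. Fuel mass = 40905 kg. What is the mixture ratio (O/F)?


MR = 166317 / 40905 = 4.07

4.07


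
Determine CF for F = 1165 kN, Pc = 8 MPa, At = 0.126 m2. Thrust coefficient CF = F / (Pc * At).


CF = 1165000 / (8e6 * 0.126) = 1.16

1.16


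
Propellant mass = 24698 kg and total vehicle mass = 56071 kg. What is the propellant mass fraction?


PMF = 24698 / 56071 = 0.44

0.44


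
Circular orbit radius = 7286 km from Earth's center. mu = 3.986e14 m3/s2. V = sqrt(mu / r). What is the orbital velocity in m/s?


V = sqrt(3.986e14 / 7286000) = 7396 m/s

7396 m/s


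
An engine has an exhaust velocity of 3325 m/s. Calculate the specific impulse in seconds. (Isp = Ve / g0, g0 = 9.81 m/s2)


Isp = Ve / g0 = 3325 / 9.81 = 338.9 s

338.9 s


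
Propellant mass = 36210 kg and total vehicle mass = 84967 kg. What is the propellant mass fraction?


PMF = 36210 / 84967 = 0.426

0.426


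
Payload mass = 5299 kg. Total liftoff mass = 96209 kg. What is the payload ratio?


PR = 5299 / 96209 = 0.0551

0.0551


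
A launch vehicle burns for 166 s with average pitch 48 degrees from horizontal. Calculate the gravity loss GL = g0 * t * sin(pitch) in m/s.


GL = 9.81 * 166 * sin(48 deg) = 1210 m/s

1210 m/s


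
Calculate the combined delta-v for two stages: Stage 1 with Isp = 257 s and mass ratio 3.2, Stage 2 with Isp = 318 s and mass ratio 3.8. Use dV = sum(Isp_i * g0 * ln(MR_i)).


dV1 = 257 * 9.81 * ln(3.2) = 2932.5 m/s
dV2 = 318 * 9.81 * ln(3.8) = 4164.6 m/s
Total dV = 2932.5 + 4164.6 = 7097.1 m/s ~ 7097 m/s

7097 m/s


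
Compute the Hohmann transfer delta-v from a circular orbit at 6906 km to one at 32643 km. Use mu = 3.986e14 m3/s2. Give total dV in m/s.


V1 = sqrt(mu/r1) = 7597.23 m/s
dV1 = V1*(sqrt(2*r2/(r1+r2)) - 1) = 2163.84 m/s
V2 = sqrt(mu/r2) = 3494.41 m/s
dV2 = V2*(1 - sqrt(2*r1/(r1+r2))) = 1429.34 m/s
Total dV = 3593 m/s

3593 m/s


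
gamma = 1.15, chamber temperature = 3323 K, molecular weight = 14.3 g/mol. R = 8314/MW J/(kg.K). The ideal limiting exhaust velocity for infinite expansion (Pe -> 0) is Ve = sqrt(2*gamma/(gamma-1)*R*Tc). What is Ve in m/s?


R = 8314 / 14.3 = 581.4 J/(kg.K)
Ve = sqrt(2 * 1.15 / (1.15 - 1) * 581.4 * 3323) = 5443 m/s

5443 m/s


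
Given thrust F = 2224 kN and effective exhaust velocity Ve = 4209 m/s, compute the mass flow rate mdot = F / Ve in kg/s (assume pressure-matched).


mdot = F / Ve = 2224000 / 4209 = 528.4 kg/s

528.4 kg/s


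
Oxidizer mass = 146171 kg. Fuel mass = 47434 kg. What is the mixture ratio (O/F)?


MR = 146171 / 47434 = 3.08

3.08


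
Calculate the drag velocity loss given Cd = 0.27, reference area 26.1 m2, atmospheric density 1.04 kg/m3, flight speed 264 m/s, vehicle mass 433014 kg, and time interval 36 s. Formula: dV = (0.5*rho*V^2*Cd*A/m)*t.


D = 0.5 * 1.04 * 264^2 * 0.27 * 26.1 = 255396.81 N
a = 255396.81 / 433014 = 0.5898 m/s2
dV = 0.5898 * 36 = 21.2 m/s

21.2 m/s


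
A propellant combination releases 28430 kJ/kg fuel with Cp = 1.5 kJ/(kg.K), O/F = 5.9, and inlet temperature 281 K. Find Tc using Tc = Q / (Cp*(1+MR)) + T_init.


Tc = 28430 / (1.5 * (1 + 5.9)) + 281 = 3028 K

3028 K


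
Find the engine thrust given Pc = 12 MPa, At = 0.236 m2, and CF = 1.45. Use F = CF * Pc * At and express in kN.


F = 1.45 * 12e6 * 0.236 = 4.1064e+06 N = 4106.4 kN

4106.4 kN


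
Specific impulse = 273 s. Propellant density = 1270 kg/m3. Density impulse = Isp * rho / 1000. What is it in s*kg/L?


rho*Isp = 273 * 1270 / 1000 = 347 s*kg/L

347 s*kg/L


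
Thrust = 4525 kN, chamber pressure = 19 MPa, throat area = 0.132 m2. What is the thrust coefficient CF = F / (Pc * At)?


CF = 4525000 / (19e6 * 0.132) = 1.8

1.8


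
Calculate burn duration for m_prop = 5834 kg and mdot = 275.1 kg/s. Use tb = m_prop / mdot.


tb = 5834 / 275.1 = 21.2 s

21.2 s


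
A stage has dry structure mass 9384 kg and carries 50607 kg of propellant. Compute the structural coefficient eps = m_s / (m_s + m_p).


eps = 9384 / (9384 + 50607) = 0.1564

0.1564


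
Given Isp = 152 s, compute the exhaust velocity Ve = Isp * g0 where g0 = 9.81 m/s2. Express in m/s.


Ve = Isp * g0 = 152 * 9.81 = 1491.1 m/s

1491.1 m/s


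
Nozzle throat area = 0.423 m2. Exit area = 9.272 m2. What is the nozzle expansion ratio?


AR = 9.272 / 0.423 = 21.9

21.9


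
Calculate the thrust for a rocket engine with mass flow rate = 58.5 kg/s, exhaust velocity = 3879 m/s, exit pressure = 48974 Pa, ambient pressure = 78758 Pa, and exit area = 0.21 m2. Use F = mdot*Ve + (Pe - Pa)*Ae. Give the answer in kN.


F = 58.5 * 3879 + (48974 - 78758) * 0.21 = 220667.0 N = 220.7 kN

220.7 kN


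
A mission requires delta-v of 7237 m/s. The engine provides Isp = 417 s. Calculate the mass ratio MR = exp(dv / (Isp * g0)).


Ve = 417 * 9.81 = 4090.77 m/s
MR = exp(7237 / 4090.77) = 5.866

5.866


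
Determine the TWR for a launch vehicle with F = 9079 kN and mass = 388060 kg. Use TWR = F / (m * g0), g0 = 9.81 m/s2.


TWR = 9079000 / (388060 * 9.81) = 2.38

2.38


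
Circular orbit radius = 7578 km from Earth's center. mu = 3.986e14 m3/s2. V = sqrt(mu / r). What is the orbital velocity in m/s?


V = sqrt(3.986e14 / 7578000) = 7253 m/s

7253 m/s


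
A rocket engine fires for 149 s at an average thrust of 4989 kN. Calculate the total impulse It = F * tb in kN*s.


It = 4989 * 149 = 743361 kN*s

743361 kN*s


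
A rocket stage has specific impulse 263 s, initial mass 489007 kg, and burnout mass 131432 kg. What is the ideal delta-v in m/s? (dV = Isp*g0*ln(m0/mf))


Ve = 263 * 9.81 = 2580.03 m/s
dV = 2580.03 * ln(489007/131432) = 3390 m/s

3390 m/s


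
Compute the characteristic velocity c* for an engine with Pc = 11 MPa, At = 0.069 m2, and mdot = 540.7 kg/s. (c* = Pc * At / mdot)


c* = 11e6 * 0.069 / 540.7 = 1404 m/s

1404 m/s


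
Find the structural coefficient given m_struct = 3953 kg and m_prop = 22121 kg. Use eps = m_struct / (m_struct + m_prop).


eps = 3953 / (3953 + 22121) = 0.1516

0.1516


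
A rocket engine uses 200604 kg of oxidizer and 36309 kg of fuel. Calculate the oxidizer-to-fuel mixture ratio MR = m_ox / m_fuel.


MR = 200604 / 36309 = 5.52

5.52


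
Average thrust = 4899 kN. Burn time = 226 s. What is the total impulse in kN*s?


It = 4899 * 226 = 1107174 kN*s

1107174 kN*s


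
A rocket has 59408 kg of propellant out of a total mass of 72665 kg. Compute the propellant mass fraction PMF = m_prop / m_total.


PMF = 59408 / 72665 = 0.818

0.818


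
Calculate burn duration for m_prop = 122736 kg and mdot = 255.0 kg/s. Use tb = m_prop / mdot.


tb = 122736 / 255.0 = 481.3 s

481.3 s


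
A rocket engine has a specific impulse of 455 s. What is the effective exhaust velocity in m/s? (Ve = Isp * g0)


Ve = Isp * g0 = 455 * 9.81 = 4463.6 m/s

4463.6 m/s


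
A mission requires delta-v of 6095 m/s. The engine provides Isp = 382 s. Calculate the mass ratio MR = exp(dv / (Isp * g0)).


Ve = 382 * 9.81 = 3747.42 m/s
MR = exp(6095 / 3747.42) = 5.086

5.086


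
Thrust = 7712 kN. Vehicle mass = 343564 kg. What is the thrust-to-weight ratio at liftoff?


TWR = 7712000 / (343564 * 9.81) = 2.29

2.29


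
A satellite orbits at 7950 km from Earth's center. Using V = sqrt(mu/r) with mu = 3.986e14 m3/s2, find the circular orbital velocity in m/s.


V = sqrt(3.986e14 / 7950000) = 7081 m/s

7081 m/s


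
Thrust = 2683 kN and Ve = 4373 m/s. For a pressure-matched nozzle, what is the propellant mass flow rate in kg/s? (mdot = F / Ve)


mdot = F / Ve = 2683000 / 4373 = 613.5 kg/s

613.5 kg/s


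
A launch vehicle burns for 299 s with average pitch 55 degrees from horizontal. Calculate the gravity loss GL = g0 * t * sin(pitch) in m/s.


GL = 9.81 * 299 * sin(55 deg) = 2403 m/s

2403 m/s


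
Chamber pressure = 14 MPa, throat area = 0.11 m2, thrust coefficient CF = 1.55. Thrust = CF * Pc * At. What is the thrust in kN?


F = 1.55 * 14e6 * 0.11 = 2.3870e+06 N = 2387.0 kN

2387.0 kN


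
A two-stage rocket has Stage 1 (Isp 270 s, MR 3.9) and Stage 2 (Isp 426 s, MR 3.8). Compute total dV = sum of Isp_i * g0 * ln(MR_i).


dV1 = 270 * 9.81 * ln(3.9) = 3604.8 m/s
dV2 = 426 * 9.81 * ln(3.8) = 5579.0 m/s
Total dV = 3604.8 + 5579.0 = 9183.8 m/s ~ 9184 m/s

9184 m/s


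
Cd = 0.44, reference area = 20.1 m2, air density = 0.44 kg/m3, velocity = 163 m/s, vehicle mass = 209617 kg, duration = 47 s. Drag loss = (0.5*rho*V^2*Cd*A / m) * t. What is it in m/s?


D = 0.5 * 0.44 * 163^2 * 0.44 * 20.1 = 51694.77 N
a = 51694.77 / 209617 = 0.2466 m/s2
dV = 0.2466 * 47 = 11.6 m/s

11.6 m/s


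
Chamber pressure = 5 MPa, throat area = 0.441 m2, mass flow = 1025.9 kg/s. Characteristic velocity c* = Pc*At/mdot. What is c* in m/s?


c* = 5e6 * 0.441 / 1025.9 = 2149 m/s

2149 m/s


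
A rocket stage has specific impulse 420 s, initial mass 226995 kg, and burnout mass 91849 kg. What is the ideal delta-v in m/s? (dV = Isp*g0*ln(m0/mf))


Ve = 420 * 9.81 = 4120.2 m/s
dV = 4120.2 * ln(226995/91849) = 3728 m/s

3728 m/s


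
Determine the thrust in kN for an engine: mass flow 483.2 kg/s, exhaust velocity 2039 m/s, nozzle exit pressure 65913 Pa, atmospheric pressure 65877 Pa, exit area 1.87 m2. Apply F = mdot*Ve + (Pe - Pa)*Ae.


F = 483.2 * 2039 + (65913 - 65877) * 1.87 = 985312.0 N = 985.3 kN

985.3 kN


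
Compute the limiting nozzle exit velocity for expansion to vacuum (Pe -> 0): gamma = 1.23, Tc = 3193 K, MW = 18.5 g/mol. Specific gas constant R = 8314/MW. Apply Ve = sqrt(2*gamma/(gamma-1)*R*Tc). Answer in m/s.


R = 8314 / 18.5 = 449.41 J/(kg.K)
Ve = sqrt(2 * 1.23 / (1.23 - 1) * 449.41 * 3193) = 3918 m/s

3918 m/s


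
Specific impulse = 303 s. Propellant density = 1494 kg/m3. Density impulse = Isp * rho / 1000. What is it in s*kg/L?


rho*Isp = 303 * 1494 / 1000 = 453 s*kg/L

453 s*kg/L


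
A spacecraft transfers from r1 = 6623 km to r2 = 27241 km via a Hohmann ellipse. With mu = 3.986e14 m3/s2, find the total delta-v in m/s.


V1 = sqrt(mu/r1) = 7757.85 m/s
dV1 = V1*(sqrt(2*r2/(r1+r2)) - 1) = 2082.23 m/s
V2 = sqrt(mu/r2) = 3825.23 m/s
dV2 = V2*(1 - sqrt(2*r1/(r1+r2))) = 1432.85 m/s
Total dV = 3515 m/s

3515 m/s
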